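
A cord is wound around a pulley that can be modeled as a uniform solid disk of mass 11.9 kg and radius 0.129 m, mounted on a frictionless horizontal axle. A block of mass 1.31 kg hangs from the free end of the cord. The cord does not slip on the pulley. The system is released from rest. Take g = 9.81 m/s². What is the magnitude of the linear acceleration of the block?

a ≈ 1.77 m/s²

I = ½MR² = (1/2)(11.9)(0.129)² = 0.09901 kg·m².
Block: mg − T = ma. Pulley: TR = Iα. No-slip: a = αR, so T = (I/R²)a = 5.950·a.
Then mg = (m + 5.950)a, so a = (1.31)(9.81)/(1.31 + 5.950) = 1.770 m/s².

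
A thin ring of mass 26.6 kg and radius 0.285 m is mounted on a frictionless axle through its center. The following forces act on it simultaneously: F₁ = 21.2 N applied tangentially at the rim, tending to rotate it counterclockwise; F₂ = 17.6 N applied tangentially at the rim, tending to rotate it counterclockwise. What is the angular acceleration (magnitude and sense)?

α ≈ 5.12 rad/s², counterclockwise

I = MR² = (26.6)(0.285)² = 2.161 kg·m².
Taking counterclockwise as positive: τ₁ = +(21.2)(0.285) = +6.042 N·m; τ₂ = +(17.6)(0.285) = +5.016 N·m.
Net torque τ = 11.06 N·m.
α = τ/I = 11.06/2.161 = 5.118 rad/s².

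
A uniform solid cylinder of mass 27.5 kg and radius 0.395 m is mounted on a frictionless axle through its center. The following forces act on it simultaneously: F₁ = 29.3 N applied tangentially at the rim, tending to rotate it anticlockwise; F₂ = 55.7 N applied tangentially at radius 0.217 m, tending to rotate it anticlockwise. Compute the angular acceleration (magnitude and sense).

α ≈ 11.0 rad/s², anticlockwise

I = ½MR² = (1/2)(27.5)(0.395)² = 2.145 kg·m².
Taking anticlockwise as positive: τ₁ = +(29.3)(0.395) = +11.57 N·m; τ₂ = +(55.7)(0.217) = +12.09 N·m.
Net torque τ = 23.66 N·m.
α = τ/I = 23.66/2.145 = 11.03 rad/s².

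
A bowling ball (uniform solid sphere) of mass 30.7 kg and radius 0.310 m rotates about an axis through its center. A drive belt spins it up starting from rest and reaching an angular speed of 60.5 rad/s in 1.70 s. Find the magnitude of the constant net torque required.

I = (2/5)MR² = (2/5)(30.7)(0.310)² = 1.180 kg·m².
α = Δω/Δt = (60.5 − 0)/1.70 = 35.59 rad/s².
τ = Iα = (1.180)(35.59) = 42.00 N·m.

τ ≈ 42.0 N·m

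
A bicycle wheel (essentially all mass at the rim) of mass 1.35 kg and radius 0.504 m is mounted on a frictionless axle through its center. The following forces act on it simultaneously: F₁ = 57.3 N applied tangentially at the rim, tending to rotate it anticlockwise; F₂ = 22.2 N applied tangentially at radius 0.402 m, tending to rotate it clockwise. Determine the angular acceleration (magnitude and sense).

I = MR² = (1.35)(0.504)² = 0.3429 kg·m².
Taking anticlockwise as positive: τ₁ = +(57.3)(0.504) = +28.88 N·m; τ₂ = −(22.2)(0.402) = −8.924 N·m.
Net torque τ = 19.95 N·m.
α = τ/I = 19.95/0.3429 = 58.19 rad/s².

α ≈ 58.2 rad/s², anticlockwise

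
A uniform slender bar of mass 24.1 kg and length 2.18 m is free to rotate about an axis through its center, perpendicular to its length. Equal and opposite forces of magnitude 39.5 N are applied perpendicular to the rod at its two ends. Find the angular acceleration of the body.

I = (1/12)ML² = (1/12)(24.1)(2.18)² = 9.544 kg·m².
The couple gives τ = F·(L/2) + F·(L/2) = F L = (39.5)(2.18) = 86.11 N·m.
Newton's second law for rotation, τ = Iα, gives α = τ/I = 86.11/9.544 = 9.022 rad/s².

α ≈ 9.02 rad/s²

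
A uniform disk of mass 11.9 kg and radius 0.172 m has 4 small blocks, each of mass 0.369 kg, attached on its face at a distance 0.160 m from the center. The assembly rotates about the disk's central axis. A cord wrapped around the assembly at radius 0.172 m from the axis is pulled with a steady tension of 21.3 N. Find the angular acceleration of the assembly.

I_disk = ½MR² = ½(11.9)(0.172)² = 0.1760 kg·m².
I_blocks = 4·m·r² = 4(0.369)(0.160)² = 0.03779 kg·m².
Total I = 0.2138 kg·m².
τ = F r = (21.3)(0.172) = 3.664 N·m.
α = τ/I = 3.664/0.2138 = 17.13 rad/s².

α ≈ 17.1 rad/s²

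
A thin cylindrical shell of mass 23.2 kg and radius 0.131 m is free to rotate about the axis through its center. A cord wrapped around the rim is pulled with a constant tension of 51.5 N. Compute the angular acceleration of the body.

α ≈ 16.9 rad/s²

I = MR² = (23.2)(0.131)² = 0.3981 kg·m².
τ = F R = (51.5)(0.131) = 6.747 N·m.
From τ = Iα: α = 6.747/0.3981 = 16.95 rad/s².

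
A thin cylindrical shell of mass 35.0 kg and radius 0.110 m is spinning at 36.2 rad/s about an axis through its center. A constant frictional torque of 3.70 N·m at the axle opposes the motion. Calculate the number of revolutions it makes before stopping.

I = MR² = (35.0)(0.110)² = 0.4235 kg·m².
The net torque has magnitude 3.70 N·m, opposing ω.
|α| = τ/I = 3.700/0.4235 = 8.737 rad/s² (deceleration).
ω² = ω₀² − 2|α|θ with ω = 0 ⇒ θ = ω₀²/(2|α|) = 75.00 rad = 11.94 rev.

≈ 11.9 revolutions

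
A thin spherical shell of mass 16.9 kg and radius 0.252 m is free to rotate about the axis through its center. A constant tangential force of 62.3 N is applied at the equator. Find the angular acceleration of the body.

α ≈ 21.9 rad/s²

I = (2/3)MR² = (2/3)(16.9)(0.252)² = 0.7155 kg·m².
τ = F R = (62.3)(0.252) = 15.70 N·m.
From τ = Iα: α = 15.70/0.7155 = 21.94 rad/s².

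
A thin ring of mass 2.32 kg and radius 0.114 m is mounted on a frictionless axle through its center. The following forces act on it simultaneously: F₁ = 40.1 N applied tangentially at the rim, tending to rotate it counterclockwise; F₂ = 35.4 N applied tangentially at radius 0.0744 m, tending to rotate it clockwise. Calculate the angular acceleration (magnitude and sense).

α ≈ 64.3 rad/s², counterclockwise

I = MR² = (2.32)(0.114)² = 0.03015 kg·m².
Taking counterclockwise as positive: τ₁ = +(40.1)(0.114) = +4.571 N·m; τ₂ = −(35.4)(0.0744) = −2.634 N·m.
Net torque τ = 1.938 N·m.
α = τ/I = 1.938/0.03015 = 64.27 rad/s².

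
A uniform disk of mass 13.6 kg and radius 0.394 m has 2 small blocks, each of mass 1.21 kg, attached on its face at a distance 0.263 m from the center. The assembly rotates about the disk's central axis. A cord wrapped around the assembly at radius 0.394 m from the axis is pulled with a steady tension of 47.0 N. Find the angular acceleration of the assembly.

I_disk = ½MR² = ½(13.6)(0.394)² = 1.056 kg·m².
I_blocks = 2·m·r² = 2(1.21)(0.263)² = 0.1674 kg·m².
Total I = 1.223 kg·m².
τ = F r = (47.0)(0.394) = 18.52 N·m.
α = τ/I = 18.52/1.223 = 15.14 rad/s².

α ≈ 15.1 rad/s²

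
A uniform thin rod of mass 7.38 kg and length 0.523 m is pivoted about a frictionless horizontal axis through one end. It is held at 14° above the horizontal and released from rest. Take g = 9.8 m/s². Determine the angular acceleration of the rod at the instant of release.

α ≈ 27.3 rad/s²

About the pivot, I = (1/3)ML² = (1/3)(7.38)(0.523)² = 0.6729 kg·m².
The weight acts at the center, a distance L/2 = 0.2615 m from the pivot; τ = Mg(L/2) cos 14° = 18.35 N·m.
α = τ/I = 18.35/0.6729 = 27.27 rad/s².
(Equivalently α = (3g/(2L)) cos 14° = 27.27 rad/s².)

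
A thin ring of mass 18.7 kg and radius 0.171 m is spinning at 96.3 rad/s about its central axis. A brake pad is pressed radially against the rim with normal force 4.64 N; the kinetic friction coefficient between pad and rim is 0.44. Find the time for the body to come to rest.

I = MR² = (18.7)(0.171)² = 0.5468 kg·m².
Friction force f = μN = (0.44)(4.64) = 2.042 N at the rim; torque magnitude τ = fR = 0.3491 N·m, opposing ω.
|α| = τ/I = 0.3491/0.5468 = 0.6385 rad/s² (deceleration).
0 = ω₀ − |α|t ⇒ t = ω₀/|α| = 96.3/0.6385 = 150.8 s.

t ≈ 151 s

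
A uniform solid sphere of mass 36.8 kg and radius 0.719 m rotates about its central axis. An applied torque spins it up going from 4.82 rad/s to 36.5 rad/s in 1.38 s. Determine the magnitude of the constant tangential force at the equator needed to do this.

I = (2/5)MR² = (2/5)(36.8)(0.719)² = 7.610 kg·m².
α = Δω/Δt = (36.5 − 4.82)/1.38 = 22.96 rad/s².
The required torque is τ = Iα = (7.610)(22.96) = 174.7 N·m.
A tangential force at the equator gives τ = FR, so F = τ/R = 174.7/0.719 = 243.0 N.

F ≈ 243 N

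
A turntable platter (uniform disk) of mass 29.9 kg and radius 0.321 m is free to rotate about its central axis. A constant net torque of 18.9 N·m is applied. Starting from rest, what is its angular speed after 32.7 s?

I = ½MR² = (1/2)(29.9)(0.321)² = 1.540 kg·m².
α = τ/I = 18.9/1.540 = 12.27 rad/s².
ω = ω₀ + αt = 0 + (12.27)(32.7) = 401.2 rad/s.

ω ≈ 401 rad/s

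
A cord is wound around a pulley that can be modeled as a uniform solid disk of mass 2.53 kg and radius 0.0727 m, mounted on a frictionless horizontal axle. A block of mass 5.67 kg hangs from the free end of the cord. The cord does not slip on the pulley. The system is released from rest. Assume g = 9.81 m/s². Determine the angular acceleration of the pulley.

I = ½MR² = (1/2)(2.53)(0.0727)² = 0.006686 kg·m².
Block: mg − T = ma. Pulley: TR = Iα. No-slip: a = αR, so T = (I/R²)a = 1.265·a.
Then mg = (m + 1.265)a, so a = (5.67)(9.81)/(5.67 + 1.265) = 8.021 m/s².
α = a/R = 8.021/0.0727 = 110.3 rad/s².

α ≈ 110 rad/s²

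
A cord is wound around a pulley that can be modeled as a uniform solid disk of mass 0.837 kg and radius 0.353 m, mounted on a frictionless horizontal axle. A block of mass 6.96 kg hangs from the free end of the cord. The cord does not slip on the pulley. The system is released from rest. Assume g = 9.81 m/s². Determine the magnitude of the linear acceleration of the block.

a ≈ 9.25 m/s²

I = ½MR² = (1/2)(0.837)(0.353)² = 0.05215 kg·m².
Block: mg − T = ma. Pulley: TR = Iα. No-slip: a = αR, so T = (I/R²)a = 0.4185·a.
Then mg = (m + 0.4185)a, so a = (6.96)(9.81)/(6.96 + 0.4185) = 9.254 m/s².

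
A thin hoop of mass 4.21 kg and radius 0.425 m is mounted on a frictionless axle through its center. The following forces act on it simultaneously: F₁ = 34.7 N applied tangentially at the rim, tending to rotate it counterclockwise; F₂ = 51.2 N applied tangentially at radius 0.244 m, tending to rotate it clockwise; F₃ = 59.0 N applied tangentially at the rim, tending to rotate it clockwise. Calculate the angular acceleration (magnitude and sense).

I = MR² = (4.21)(0.425)² = 0.7604 kg·m².
Taking counterclockwise as positive: τ₁ = +(34.7)(0.425) = +14.75 N·m; τ₂ = −(51.2)(0.244) = −12.49 N·m; τ₃ = −(59.0)(0.425) = −25.07 N·m.
Net torque τ = -22.82 N·m.
α = τ/I = -22.82/0.7604 = -30.01 rad/s².

α ≈ 30.0 rad/s², clockwise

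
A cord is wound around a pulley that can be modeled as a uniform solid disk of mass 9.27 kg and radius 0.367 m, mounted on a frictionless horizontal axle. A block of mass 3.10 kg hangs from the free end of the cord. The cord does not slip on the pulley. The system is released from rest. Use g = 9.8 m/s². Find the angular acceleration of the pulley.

I = ½MR² = (1/2)(9.27)(0.367)² = 0.6243 kg·m².
Block: mg − T = ma. Pulley: TR = Iα. No-slip: a = αR, so T = (I/R²)a = 4.635·a.
Then mg = (m + 4.635)a, so a = (3.10)(9.8)/(3.10 + 4.635) = 3.928 m/s².
α = a/R = 3.928/0.367 = 10.70 rad/s².

α ≈ 10.7 rad/s²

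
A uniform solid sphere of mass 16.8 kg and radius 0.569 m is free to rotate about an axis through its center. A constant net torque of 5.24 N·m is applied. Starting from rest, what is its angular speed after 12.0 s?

ω ≈ 28.9 rad/s

I = (2/5)MR² = (2/5)(16.8)(0.569)² = 2.176 kg·m².
α = τ/I = 5.24/2.176 = 2.408 rad/s².
ω = ω₀ + αt = 0 + (2.408)(12.0) = 28.90 rad/s.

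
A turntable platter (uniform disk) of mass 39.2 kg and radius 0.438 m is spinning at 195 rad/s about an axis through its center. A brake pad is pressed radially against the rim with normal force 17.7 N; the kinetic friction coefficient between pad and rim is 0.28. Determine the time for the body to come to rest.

I = ½MR² = (1/2)(39.2)(0.438)² = 3.760 kg·m².
Friction force f = μN = (0.28)(17.7) = 4.956 N at the rim; torque magnitude τ = fR = 2.171 N·m, opposing ω.
|α| = τ/I = 2.171/3.760 = 0.5773 rad/s² (deceleration).
0 = ω₀ − |α|t ⇒ t = ω₀/|α| = 195/0.5773 = 337.8 s.

t ≈ 338 s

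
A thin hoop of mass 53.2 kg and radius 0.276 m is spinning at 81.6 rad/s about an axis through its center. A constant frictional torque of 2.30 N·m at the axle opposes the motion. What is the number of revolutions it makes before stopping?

≈ 934 revolutions

I = MR² = (53.2)(0.276)² = 4.053 kg·m².
The net torque has magnitude 2.30 N·m, opposing ω.
|α| = τ/I = 2.300/4.053 = 0.5675 rad/s² (deceleration).
ω² = ω₀² − 2|α|θ with ω = 0 ⇒ θ = ω₀²/(2|α|) = 5866 rad = 933.6 rev.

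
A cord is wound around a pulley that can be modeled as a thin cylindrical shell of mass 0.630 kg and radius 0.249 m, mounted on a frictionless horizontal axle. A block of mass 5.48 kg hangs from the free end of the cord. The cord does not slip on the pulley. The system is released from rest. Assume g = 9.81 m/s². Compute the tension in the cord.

I = MR² = (0.630)(0.249)² = 0.03906 kg·m².
Block: mg − T = ma. Pulley: TR = Iα. No-slip: a = αR, so T = (I/R²)a = 0.6300·a.
Then mg = (m + 0.6300)a, so a = (5.48)(9.81)/(5.48 + 0.6300) = 8.798 m/s².
T = 0.6300·a = 5.543 N.

T ≈ 5.54 N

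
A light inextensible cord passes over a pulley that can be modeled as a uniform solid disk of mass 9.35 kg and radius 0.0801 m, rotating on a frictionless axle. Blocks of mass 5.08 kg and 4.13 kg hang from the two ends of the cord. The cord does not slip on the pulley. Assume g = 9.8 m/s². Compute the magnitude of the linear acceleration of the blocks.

a ≈ 0.671 m/s²

I = ½MR² = (1/2)(9.35)(0.0801)² = 0.02999 kg·m².
Heavier block: m₁g − T₁ = m₁a. Lighter block: T₂ − m₂g = m₂a.
Pulley: (T₁ − T₂)R = Iα = I(a/R), so T₁ − T₂ = (I/R²)a = (1/2)M_p a = 4.675·a.
Adding the three: (m₁ − m₂)g = (m₁ + m₂ + 4.675)a, so a = (5.08 − 4.13)(9.8)/(5.08 + 4.13 + 4.675) = 0.6705 m/s².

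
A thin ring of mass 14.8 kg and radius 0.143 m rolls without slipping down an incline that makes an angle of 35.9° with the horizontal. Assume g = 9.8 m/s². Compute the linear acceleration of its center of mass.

Translation along the incline: Mg sinθ − f = Ma.
Rotation about the center: fR = Iα with I = MR². No-slip gives a = αR, so f = (I/R²)a = M a.
Substituting: Mg sinθ = (1 + 1.000)Ma, so a = g sinθ/(1 + 1.000) = (9.8) sin 35.9° / 2.000 = 2.873 m/s².

a ≈ 2.87 m/s²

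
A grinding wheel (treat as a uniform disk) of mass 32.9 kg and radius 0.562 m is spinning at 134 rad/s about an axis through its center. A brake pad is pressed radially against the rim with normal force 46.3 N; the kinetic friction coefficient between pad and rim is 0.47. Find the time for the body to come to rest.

t ≈ 56.9 s

I = ½MR² = (1/2)(32.9)(0.562)² = 5.196 kg·m².
Friction force f = μN = (0.47)(46.3) = 21.76 N at the rim; torque magnitude τ = fR = 12.23 N·m, opposing ω.
|α| = τ/I = 12.23/5.196 = 2.354 rad/s² (deceleration).
0 = ω₀ − |α|t ⇒ t = ω₀/|α| = 134/2.354 = 56.93 s.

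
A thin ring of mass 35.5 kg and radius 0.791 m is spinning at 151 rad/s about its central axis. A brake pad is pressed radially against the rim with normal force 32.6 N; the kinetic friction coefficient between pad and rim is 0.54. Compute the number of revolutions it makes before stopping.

I = MR² = (35.5)(0.791)² = 22.21 kg·m².
Friction force f = μN = (0.54)(32.6) = 17.60 N at the rim; torque magnitude τ = fR = 13.92 N·m, opposing ω.
|α| = τ/I = 13.92/22.21 = 0.6269 rad/s² (deceleration).
ω² = ω₀² − 2|α|θ with ω = 0 ⇒ θ = ω₀²/(2|α|) = 18190 rad = 2894 rev.

≈ 2890 revolutions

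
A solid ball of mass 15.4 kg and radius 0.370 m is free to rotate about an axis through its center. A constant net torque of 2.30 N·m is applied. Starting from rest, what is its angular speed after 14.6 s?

I = (2/5)MR² = (2/5)(15.4)(0.370)² = 0.8433 kg·m².
α = τ/I = 2.30/0.8433 = 2.727 rad/s².
ω = ω₀ + αt = 0 + (2.727)(14.6) = 39.82 rad/s.

ω ≈ 39.8 rad/s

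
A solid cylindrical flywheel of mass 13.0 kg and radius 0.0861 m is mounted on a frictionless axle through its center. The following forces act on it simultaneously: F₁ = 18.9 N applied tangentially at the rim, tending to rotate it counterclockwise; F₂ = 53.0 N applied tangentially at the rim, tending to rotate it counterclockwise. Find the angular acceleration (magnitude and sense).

α ≈ 128 rad/s², counterclockwise

I = ½MR² = (1/2)(13.0)(0.0861)² = 0.04819 kg·m².
Taking counterclockwise as positive: τ₁ = +(18.9)(0.0861) = +1.627 N·m; τ₂ = +(53.0)(0.0861) = +4.563 N·m.
Net torque τ = 6.191 N·m.
α = τ/I = 6.191/0.04819 = 128.5 rad/s².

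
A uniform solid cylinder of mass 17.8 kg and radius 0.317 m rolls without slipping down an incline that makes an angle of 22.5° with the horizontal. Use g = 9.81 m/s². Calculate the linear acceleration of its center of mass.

a ≈ 2.50 m/s²

Translation along the incline: Mg sinθ − f = Ma.
Rotation about the center: fR = Iα with I = ½MR². No-slip gives a = αR, so f = (I/R²)a = (1/2)M a.
Substituting: Mg sinθ = (1 + 0.5000)Ma, so a = g sinθ/(1 + 0.5000) = (9.81) sin 22.5° / 1.500 = 2.503 m/s².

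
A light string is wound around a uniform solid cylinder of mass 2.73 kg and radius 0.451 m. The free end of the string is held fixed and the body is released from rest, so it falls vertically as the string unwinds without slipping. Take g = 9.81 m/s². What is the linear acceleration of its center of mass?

Translation: Mg − T = Ma. Rotation about the center: TR = Iα with I = ½MR².
With a = αR: T = (I/R²)a = (1/2)M a, so Mg = (1 + 0.5000)Ma.
a = g/(1 + 0.5000) = 9.81/1.500 = 6.540 m/s².

a ≈ 6.54 m/s²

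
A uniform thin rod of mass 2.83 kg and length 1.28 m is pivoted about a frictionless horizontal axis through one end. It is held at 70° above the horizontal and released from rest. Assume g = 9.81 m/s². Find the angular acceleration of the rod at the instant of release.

α ≈ 3.93 rad/s²

About the pivot, I = (1/3)ML² = (1/3)(2.83)(1.28)² = 1.546 kg·m².
The weight acts at the center, a distance L/2 = 0.6400 m from the pivot; τ = Mg(L/2) cos 70° = 6.077 N·m.
α = τ/I = 6.077/1.546 = 3.932 rad/s².
(Equivalently α = (3g/(2L)) cos 70° = 3.932 rad/s².)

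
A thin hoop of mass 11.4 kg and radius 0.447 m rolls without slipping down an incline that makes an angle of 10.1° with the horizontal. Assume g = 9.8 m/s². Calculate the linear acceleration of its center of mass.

a ≈ 0.859 m/s²

Translation along the incline: Mg sinθ − f = Ma.
Rotation about the center: fR = Iα with I = MR². No-slip gives a = αR, so f = (I/R²)a = M a.
Substituting: Mg sinθ = (1 + 1.000)Ma, so a = g sinθ/(1 + 1.000) = (9.8) sin 10.1° / 2.000 = 0.8593 m/s².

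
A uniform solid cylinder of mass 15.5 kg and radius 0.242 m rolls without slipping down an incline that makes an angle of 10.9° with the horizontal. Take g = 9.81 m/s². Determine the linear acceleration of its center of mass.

Translation along the incline: Mg sinθ − f = Ma.
Rotation about the center: fR = Iα with I = ½MR². No-slip gives a = αR, so f = (I/R²)a = (1/2)M a.
Substituting: Mg sinθ = (1 + 0.5000)Ma, so a = g sinθ/(1 + 0.5000) = (9.81) sin 10.9° / 1.500 = 1.237 m/s².

a ≈ 1.24 m/s²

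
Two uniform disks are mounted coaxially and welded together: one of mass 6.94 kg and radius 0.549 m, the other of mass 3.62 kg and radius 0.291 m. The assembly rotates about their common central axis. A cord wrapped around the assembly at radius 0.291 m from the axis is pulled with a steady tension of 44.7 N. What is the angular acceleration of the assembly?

α ≈ 10.8 rad/s²

I = ½M₁R₁² + ½M₂R₂² = ½(6.94)(0.549)² + ½(3.62)(0.291)² = 1.199 kg·m².
τ = F r = (44.7)(0.291) = 13.01 N·m.
α = τ/I = 13.01/1.199 = 10.85 rad/s².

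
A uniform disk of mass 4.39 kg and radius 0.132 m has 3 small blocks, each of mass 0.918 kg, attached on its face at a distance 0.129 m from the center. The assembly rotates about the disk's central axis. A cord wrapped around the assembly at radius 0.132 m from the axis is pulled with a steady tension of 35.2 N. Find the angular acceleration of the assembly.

α ≈ 55.3 rad/s²

I_disk = ½MR² = ½(4.39)(0.132)² = 0.03825 kg·m².
I_blocks = 3·m·r² = 3(0.918)(0.129)² = 0.04583 kg·m².
Total I = 0.08407 kg·m².
τ = F r = (35.2)(0.132) = 4.646 N·m.
α = τ/I = 4.646/0.08407 = 55.26 rad/s².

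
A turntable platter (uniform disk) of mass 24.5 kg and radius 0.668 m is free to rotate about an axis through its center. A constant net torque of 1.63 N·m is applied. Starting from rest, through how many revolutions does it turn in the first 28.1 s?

≈ 18.7 revolutions

I = ½MR² = (1/2)(24.5)(0.668)² = 5.466 kg·m².
α = τ/I = 1.63/5.466 = 0.2982 rad/s².
θ = ½αt² = ½(0.2982)(28.1)² = 117.7 rad.
Revolutions = θ/(2π) = 18.74.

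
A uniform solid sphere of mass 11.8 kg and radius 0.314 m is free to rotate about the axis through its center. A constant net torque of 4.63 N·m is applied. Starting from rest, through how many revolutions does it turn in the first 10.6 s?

I = (2/5)MR² = (2/5)(11.8)(0.314)² = 0.4654 kg·m².
α = τ/I = 4.63/0.4654 = 9.949 rad/s².
θ = ½αt² = ½(9.949)(10.6)² = 558.9 rad.
Revolutions = θ/(2π) = 88.96.

≈ 89.0 revolutions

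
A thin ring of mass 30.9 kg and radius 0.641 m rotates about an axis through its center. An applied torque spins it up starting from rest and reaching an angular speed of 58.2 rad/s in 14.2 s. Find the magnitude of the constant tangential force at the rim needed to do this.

F ≈ 81.2 N

I = MR² = (30.9)(0.641)² = 12.70 kg·m².
α = Δω/Δt = (58.2 − 0)/14.2 = 4.099 rad/s².
The required torque is τ = Iα = (12.70)(4.099) = 52.04 N·m.
A tangential force at the rim gives τ = FR, so F = τ/R = 52.04/0.641 = 81.18 N.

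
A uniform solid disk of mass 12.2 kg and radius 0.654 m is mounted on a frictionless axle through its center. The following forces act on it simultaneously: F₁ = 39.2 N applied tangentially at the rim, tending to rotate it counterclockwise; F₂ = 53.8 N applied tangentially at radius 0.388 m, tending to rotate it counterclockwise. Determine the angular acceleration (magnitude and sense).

α ≈ 17.8 rad/s², counterclockwise

I = ½MR² = (1/2)(12.2)(0.654)² = 2.609 kg·m².
Taking counterclockwise as positive: τ₁ = +(39.2)(0.654) = +25.64 N·m; τ₂ = +(53.8)(0.388) = +20.87 N·m.
Net torque τ = 46.51 N·m.
α = τ/I = 46.51/2.609 = 17.83 rad/s².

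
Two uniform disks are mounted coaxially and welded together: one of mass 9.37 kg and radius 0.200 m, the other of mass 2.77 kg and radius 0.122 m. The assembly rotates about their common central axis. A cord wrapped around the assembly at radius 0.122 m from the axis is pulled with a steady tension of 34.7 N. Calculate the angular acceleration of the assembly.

I = ½M₁R₁² + ½M₂R₂² = ½(9.37)(0.200)² + ½(2.77)(0.122)² = 0.2080 kg·m².
τ = F r = (34.7)(0.122) = 4.233 N·m.
α = τ/I = 4.233/0.2080 = 20.35 rad/s².

α ≈ 20.4 rad/s²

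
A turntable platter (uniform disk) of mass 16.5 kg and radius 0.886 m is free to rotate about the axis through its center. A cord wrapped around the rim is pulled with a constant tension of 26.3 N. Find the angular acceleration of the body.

α ≈ 3.60 rad/s²

I = ½MR² = (1/2)(16.5)(0.886)² = 6.476 kg·m².
τ = F R = (26.3)(0.886) = 23.30 N·m.
From τ = Iα: α = 23.30/6.476 = 3.598 rad/s².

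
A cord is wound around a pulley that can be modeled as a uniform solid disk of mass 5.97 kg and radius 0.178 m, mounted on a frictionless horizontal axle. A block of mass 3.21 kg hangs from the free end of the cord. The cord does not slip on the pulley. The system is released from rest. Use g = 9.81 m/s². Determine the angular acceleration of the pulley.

I = ½MR² = (1/2)(5.97)(0.178)² = 0.09458 kg·m².
Block: mg − T = ma. Pulley: TR = Iα. No-slip: a = αR, so T = (I/R²)a = 2.985·a.
Then mg = (m + 2.985)a, so a = (3.21)(9.81)/(3.21 + 2.985) = 5.083 m/s².
α = a/R = 5.083/0.178 = 28.56 rad/s².

α ≈ 28.6 rad/s²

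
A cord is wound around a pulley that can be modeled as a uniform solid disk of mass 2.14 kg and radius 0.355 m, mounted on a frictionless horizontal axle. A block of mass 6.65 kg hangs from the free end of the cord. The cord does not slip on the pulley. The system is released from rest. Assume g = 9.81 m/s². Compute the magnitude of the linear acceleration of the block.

I = ½MR² = (1/2)(2.14)(0.355)² = 0.1348 kg·m².
Block: mg − T = ma. Pulley: TR = Iα. No-slip: a = αR, so T = (I/R²)a = 1.070·a.
Then mg = (m + 1.070)a, so a = (6.65)(9.81)/(6.65 + 1.070) = 8.450 m/s².

a ≈ 8.45 m/s²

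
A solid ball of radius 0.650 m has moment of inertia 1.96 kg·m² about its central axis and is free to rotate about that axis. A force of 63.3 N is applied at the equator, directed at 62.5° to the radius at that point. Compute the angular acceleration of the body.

α ≈ 18.6 rad/s²

Only the tangential component produces torque: τ = F R sinθ = (63.3)(0.650) sin 62.5° = 36.50 N·m.
Newton's second law for rotation, τ = Iα, gives α = τ/I = 36.50/1.960 = 18.62 rad/s².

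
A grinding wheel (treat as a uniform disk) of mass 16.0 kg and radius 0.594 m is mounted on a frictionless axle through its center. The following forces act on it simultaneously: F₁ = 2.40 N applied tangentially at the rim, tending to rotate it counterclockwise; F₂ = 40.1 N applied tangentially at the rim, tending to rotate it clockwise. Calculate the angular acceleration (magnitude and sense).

I = ½MR² = (1/2)(16.0)(0.594)² = 2.823 kg·m².
Taking counterclockwise as positive: τ₁ = +(2.40)(0.594) = +1.426 N·m; τ₂ = −(40.1)(0.594) = −23.82 N·m.
Net torque τ = -22.39 N·m.
α = τ/I = -22.39/2.823 = -7.934 rad/s².

α ≈ 7.93 rad/s², clockwise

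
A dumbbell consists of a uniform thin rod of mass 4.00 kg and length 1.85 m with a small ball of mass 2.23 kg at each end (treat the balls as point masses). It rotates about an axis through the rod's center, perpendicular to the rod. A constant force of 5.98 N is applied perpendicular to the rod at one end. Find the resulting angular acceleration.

α ≈ 1.12 rad/s²

I_rod = (1/12)ML² = (1/12)(4.00)(1.85)² = 1.141 kg·m².
I_balls = 2·m·(L/2)² = 2(2.23)(0.9250)² = 3.816 kg·m².
Total I = 4.957 kg·m².
τ = F·(L/2) = (5.98)(0.925) = 5.532 N·m.
α = τ/I = 5.532/4.957 = 1.116 rad/s².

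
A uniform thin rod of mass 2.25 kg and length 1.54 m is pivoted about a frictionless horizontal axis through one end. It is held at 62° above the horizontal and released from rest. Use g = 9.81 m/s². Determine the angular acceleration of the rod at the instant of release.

About the pivot, I = (1/3)ML² = (1/3)(2.25)(1.54)² = 1.779 kg·m².
The weight acts at the center, a distance L/2 = 0.7700 m from the pivot; τ = Mg(L/2) cos 62° = 7.979 N·m.
α = τ/I = 7.979/1.779 = 4.486 rad/s².

α ≈ 4.49 rad/s²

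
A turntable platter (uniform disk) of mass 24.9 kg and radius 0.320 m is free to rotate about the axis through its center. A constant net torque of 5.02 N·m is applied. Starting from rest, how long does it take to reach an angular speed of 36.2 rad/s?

t ≈ 9.19 s

I = ½MR² = (1/2)(24.9)(0.320)² = 1.275 kg·m².
α = τ/I = 5.02/1.275 = 3.938 rad/s².
ω = αt ⇒ t = ω/α = 36.2/3.938 = 9.193 s.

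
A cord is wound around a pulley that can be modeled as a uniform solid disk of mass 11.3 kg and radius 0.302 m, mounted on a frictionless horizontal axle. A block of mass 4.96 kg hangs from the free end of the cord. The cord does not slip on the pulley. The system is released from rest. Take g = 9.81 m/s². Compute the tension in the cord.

I = ½MR² = (1/2)(11.3)(0.302)² = 0.5153 kg·m².
Block: mg − T = ma. Pulley: TR = Iα. No-slip: a = αR, so T = (I/R²)a = 5.650·a.
Then mg = (m + 5.650)a, so a = (4.96)(9.81)/(4.96 + 5.650) = 4.586 m/s².
T = 5.650·a = 25.91 N.

T ≈ 25.9 N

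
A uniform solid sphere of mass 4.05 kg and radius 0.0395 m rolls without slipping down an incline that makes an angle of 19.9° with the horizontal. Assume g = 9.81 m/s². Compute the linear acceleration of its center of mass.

a ≈ 2.39 m/s²

Translation along the incline: Mg sinθ − f = Ma.
Rotation about the center: fR = Iα with I = (2/5)MR². No-slip gives a = αR, so f = (I/R²)a = (2/5)M a.
Substituting: Mg sinθ = (1 + 0.4000)Ma, so a = g sinθ/(1 + 0.4000) = (9.81) sin 19.9° / 1.400 = 2.385 m/s².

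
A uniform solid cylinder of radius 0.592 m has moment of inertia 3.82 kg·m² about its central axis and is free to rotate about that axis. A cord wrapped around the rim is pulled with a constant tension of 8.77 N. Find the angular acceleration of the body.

α ≈ 1.36 rad/s²

τ = F R = (8.77)(0.592) = 5.192 N·m.
From τ = Iα: α = 5.192/3.820 = 1.359 rad/s².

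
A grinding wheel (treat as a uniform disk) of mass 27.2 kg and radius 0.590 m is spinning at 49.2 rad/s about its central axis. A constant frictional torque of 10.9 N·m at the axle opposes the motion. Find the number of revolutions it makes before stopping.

≈ 83.7 revolutions

I = ½MR² = (1/2)(27.2)(0.590)² = 4.734 kg·m².
The net torque has magnitude 10.9 N·m, opposing ω.
|α| = τ/I = 10.90/4.734 = 2.302 rad/s² (deceleration).
ω² = ω₀² − 2|α|θ with ω = 0 ⇒ θ = ω₀²/(2|α|) = 525.7 rad = 83.66 rev.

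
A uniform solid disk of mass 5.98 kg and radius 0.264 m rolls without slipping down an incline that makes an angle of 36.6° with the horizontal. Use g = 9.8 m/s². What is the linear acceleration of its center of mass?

a ≈ 3.90 m/s²

Translation along the incline: Mg sinθ − f = Ma.
Rotation about the center: fR = Iα with I = ½MR². No-slip gives a = αR, so f = (I/R²)a = (1/2)M a.
Substituting: Mg sinθ = (1 + 0.5000)Ma, so a = g sinθ/(1 + 0.5000) = (9.8) sin 36.6° / 1.500 = 3.895 m/s².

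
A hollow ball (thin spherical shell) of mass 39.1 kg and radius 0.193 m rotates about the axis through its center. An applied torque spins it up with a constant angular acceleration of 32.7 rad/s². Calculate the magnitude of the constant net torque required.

I = (2/3)MR² = (2/3)(39.1)(0.193)² = 0.9710 kg·m².
τ = Iα = (0.9710)(32.70) = 31.75 N·m.

τ ≈ 31.8 N·m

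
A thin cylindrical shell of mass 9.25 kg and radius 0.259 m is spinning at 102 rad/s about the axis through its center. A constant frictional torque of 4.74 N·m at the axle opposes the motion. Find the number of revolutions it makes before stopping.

I = MR² = (9.25)(0.259)² = 0.6205 kg·m².
The net torque has magnitude 4.74 N·m, opposing ω.
|α| = τ/I = 4.740/0.6205 = 7.639 rad/s² (deceleration).
ω² = ω₀² − 2|α|θ with ω = 0 ⇒ θ = ω₀²/(2|α|) = 681.0 rad = 108.4 rev.

≈ 108 revolutions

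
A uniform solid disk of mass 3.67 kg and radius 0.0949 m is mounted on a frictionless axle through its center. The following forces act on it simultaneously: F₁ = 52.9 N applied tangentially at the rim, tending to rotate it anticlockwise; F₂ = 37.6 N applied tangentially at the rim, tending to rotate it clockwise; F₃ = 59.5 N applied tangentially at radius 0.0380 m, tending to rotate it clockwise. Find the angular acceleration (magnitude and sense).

I = ½MR² = (1/2)(3.67)(0.0949)² = 0.01653 kg·m².
Taking anticlockwise as positive: τ₁ = +(52.9)(0.0949) = +5.020 N·m; τ₂ = −(37.6)(0.0949) = −3.568 N·m; τ₃ = −(59.5)(0.0380) = −2.261 N·m.
Net torque τ = -0.8090 N·m.
α = τ/I = -0.8090/0.01653 = -48.95 rad/s².

α ≈ 49.0 rad/s², clockwise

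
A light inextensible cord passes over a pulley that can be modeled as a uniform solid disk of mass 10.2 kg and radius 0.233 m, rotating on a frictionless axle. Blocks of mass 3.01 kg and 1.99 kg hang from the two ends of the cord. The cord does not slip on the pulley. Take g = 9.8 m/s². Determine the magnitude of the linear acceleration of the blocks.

a ≈ 0.990 m/s²

I = ½MR² = (1/2)(10.2)(0.233)² = 0.2769 kg·m².
Heavier block: m₁g − T₁ = m₁a. Lighter block: T₂ − m₂g = m₂a.
Pulley: (T₁ − T₂)R = Iα = I(a/R), so T₁ − T₂ = (I/R²)a = (1/2)M_p a = 5.100·a.
Adding the three: (m₁ − m₂)g = (m₁ + m₂ + 5.100)a, so a = (3.01 − 1.99)(9.8)/(3.01 + 1.99 + 5.100) = 0.9897 m/s².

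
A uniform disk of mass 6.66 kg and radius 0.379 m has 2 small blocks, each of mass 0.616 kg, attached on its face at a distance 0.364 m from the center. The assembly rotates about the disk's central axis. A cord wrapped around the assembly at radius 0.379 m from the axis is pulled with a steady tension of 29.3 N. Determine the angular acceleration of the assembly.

I_disk = ½MR² = ½(6.66)(0.379)² = 0.4783 kg·m².
I_blocks = 2·m·r² = 2(0.616)(0.364)² = 0.1632 kg·m².
Total I = 0.6416 kg·m².
τ = F r = (29.3)(0.379) = 11.10 N·m.
α = τ/I = 11.10/0.6416 = 17.31 rad/s².

α ≈ 17.3 rad/s²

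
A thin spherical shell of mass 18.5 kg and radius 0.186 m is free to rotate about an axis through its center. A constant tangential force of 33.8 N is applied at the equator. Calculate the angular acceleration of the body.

α ≈ 14.7 rad/s²

I = (2/3)MR² = (2/3)(18.5)(0.186)² = 0.4267 kg·m².
τ = F R = (33.8)(0.186) = 6.287 N·m.
Newton's second law for rotation, τ = Iα, gives α = τ/I = 6.287/0.4267 = 14.73 rad/s².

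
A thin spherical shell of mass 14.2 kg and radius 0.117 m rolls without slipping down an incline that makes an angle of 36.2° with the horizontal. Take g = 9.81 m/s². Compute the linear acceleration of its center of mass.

Translation along the incline: Mg sinθ − f = Ma.
Rotation about the center: fR = Iα with I = (2/3)MR². No-slip gives a = αR, so f = (I/R²)a = (2/3)M a.
Substituting: Mg sinθ = (1 + 0.6667)Ma, so a = g sinθ/(1 + 0.6667) = (9.81) sin 36.2° / 1.667 = 3.476 m/s².

a ≈ 3.48 m/s²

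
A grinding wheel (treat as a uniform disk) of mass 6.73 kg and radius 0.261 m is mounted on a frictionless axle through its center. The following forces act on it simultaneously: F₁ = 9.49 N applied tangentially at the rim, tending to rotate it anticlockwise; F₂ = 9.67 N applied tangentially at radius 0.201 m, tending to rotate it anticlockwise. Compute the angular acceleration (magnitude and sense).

α ≈ 19.3 rad/s², anticlockwise

I = ½MR² = (1/2)(6.73)(0.261)² = 0.2292 kg·m².
Taking anticlockwise as positive: τ₁ = +(9.49)(0.261) = +2.477 N·m; τ₂ = +(9.67)(0.201) = +1.944 N·m.
Net torque τ = 4.421 N·m.
α = τ/I = 4.421/0.2292 = 19.28 rad/s².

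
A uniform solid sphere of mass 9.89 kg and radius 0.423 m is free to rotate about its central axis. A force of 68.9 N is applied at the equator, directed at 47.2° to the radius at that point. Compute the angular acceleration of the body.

I = (2/5)MR² = (2/5)(9.89)(0.423)² = 0.7078 kg·m².
Only the tangential component produces torque: τ = F R sinθ = (68.9)(0.423) sin 47.2° = 21.38 N·m.
From τ = Iα: α = 21.38/0.7078 = 30.21 rad/s².

α ≈ 30.2 rad/s²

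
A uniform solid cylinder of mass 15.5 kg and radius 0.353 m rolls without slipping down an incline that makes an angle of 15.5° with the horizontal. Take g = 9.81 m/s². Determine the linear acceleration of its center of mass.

a ≈ 1.75 m/s²

Translation along the incline: Mg sinθ − f = Ma.
Rotation about the center: fR = Iα with I = ½MR². No-slip gives a = αR, so f = (I/R²)a = (1/2)M a.
Substituting: Mg sinθ = (1 + 0.5000)Ma, so a = g sinθ/(1 + 0.5000) = (9.81) sin 15.5° / 1.500 = 1.748 m/s².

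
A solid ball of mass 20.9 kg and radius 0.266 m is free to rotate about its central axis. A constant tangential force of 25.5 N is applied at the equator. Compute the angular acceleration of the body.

α ≈ 11.5 rad/s²

I = (2/5)MR² = (2/5)(20.9)(0.266)² = 0.5915 kg·m².
τ = F R = (25.5)(0.266) = 6.783 N·m.
From τ = Iα: α = 6.783/0.5915 = 11.47 rad/s².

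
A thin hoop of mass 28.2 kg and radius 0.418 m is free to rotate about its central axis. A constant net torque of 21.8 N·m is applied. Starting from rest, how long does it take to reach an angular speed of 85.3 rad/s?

t ≈ 19.3 s

I = MR² = (28.2)(0.418)² = 4.927 kg·m².
α = τ/I = 21.8/4.927 = 4.424 rad/s².
ω = αt ⇒ t = ω/α = 85.3/4.424 = 19.28 s.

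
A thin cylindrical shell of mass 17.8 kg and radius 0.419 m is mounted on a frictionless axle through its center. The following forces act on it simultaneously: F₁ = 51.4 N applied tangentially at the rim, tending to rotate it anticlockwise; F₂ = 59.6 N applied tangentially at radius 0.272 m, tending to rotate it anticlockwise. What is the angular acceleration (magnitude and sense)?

α ≈ 12.1 rad/s², anticlockwise

I = MR² = (17.8)(0.419)² = 3.125 kg·m².
Taking anticlockwise as positive: τ₁ = +(51.4)(0.419) = +21.54 N·m; τ₂ = +(59.6)(0.272) = +16.21 N·m.
Net torque τ = 37.75 N·m.
α = τ/I = 37.75/3.125 = 12.08 rad/s².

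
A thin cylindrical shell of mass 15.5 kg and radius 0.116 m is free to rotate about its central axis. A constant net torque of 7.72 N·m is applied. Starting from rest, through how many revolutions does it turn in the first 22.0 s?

I = MR² = (15.5)(0.116)² = 0.2086 kg·m².
α = τ/I = 7.72/0.2086 = 37.01 rad/s².
θ = ½αt² = ½(37.01)(22.0)² = 8957 rad.
Revolutions = θ/(2π) = 1426.

≈ 1430 revolutions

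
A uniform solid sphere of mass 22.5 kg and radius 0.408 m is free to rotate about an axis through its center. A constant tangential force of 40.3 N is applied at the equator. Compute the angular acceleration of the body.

I = (2/5)MR² = (2/5)(22.5)(0.408)² = 1.498 kg·m².
τ = F R = (40.3)(0.408) = 16.44 N·m.
Newton's second law for rotation, τ = Iα, gives α = τ/I = 16.44/1.498 = 10.97 rad/s².

α ≈ 11.0 rad/s²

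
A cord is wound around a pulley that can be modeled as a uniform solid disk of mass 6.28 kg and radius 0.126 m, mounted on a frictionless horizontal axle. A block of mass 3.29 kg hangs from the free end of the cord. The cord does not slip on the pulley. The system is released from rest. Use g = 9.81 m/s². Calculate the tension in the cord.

T ≈ 15.8 N

I = ½MR² = (1/2)(6.28)(0.126)² = 0.04985 kg·m².
Block: mg − T = ma. Pulley: TR = Iα. No-slip: a = αR, so T = (I/R²)a = 3.140·a.
Then mg = (m + 3.140)a, so a = (3.29)(9.81)/(3.29 + 3.140) = 5.019 m/s².
T = 3.140·a = 15.76 N.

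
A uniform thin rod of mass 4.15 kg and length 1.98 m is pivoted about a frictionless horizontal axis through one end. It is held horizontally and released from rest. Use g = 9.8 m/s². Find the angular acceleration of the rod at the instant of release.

About the pivot, I = (1/3)ML² = (1/3)(4.15)(1.98)² = 5.423 kg·m².
The weight acts at the center, a distance L/2 = 0.9900 m from the pivot; τ = Mg(L/2) = 40.26 N·m.
α = τ/I = 40.26/5.423 = 7.424 rad/s².

α ≈ 7.42 rad/s²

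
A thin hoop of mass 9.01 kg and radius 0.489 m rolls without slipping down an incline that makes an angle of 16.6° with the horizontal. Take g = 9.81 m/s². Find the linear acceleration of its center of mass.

Translation along the incline: Mg sinθ − f = Ma.
Rotation about the center: fR = Iα with I = MR². No-slip gives a = αR, so f = (I/R²)a = M a.
Substituting: Mg sinθ = (1 + 1.000)Ma, so a = g sinθ/(1 + 1.000) = (9.81) sin 16.6° / 2.000 = 1.401 m/s².

a ≈ 1.40 m/s²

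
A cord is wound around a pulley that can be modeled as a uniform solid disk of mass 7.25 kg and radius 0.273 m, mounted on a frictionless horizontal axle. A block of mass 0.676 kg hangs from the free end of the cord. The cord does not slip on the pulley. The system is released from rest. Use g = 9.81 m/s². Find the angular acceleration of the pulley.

α ≈ 5.65 rad/s²

I = ½MR² = (1/2)(7.25)(0.273)² = 0.2702 kg·m².
Block: mg − T = ma. Pulley: TR = Iα. No-slip: a = αR, so T = (I/R²)a = 3.625·a.
Then mg = (m + 3.625)a, so a = (0.676)(9.81)/(0.676 + 3.625) = 1.542 m/s².
α = a/R = 1.542/0.273 = 5.648 rad/s².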